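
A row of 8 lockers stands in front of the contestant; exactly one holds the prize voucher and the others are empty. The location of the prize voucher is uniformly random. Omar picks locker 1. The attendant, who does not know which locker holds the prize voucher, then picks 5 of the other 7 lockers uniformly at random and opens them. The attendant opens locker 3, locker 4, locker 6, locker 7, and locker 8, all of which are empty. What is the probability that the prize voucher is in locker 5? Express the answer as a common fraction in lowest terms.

1/3

Because the attendant chose which lockers to open without knowing where the prize voucher is, the choice is independent of the prize location. Learning that none of the 5 opened lockers holds the prize voucher simply rules out those 5 locations and leaves the remaining 3 lockers still equally likely by symmetry.
So P(the prize voucher in locker 5) = 1/3.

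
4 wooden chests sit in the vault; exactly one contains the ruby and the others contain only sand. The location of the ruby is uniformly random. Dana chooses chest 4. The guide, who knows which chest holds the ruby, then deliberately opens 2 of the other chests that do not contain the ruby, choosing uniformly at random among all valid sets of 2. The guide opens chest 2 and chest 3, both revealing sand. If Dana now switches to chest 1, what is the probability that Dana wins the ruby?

Consider each possible location of the ruby in turn.
If it is in chest 1 (prior 1/4): the guide has no choice, probability 1; weight (1/4)·1 = 1/4.
If it is in either of chests 2 and 3 (prior 1/4 each): that chest was opened and seen not to hold the prize — ruled out; weight (1/4)·0 = 0 each.
If it is in chest 4 (prior 1/4): the guide has 3 equally likely choices, so probability 1/3; weight (1/4)·(1/3) = 1/12.
The weights sum to 1/3.
So P(the ruby in chest 1 | the guide opened chest 2 and chest 3) = (1/4) / (1/3) = 3/4.

3/4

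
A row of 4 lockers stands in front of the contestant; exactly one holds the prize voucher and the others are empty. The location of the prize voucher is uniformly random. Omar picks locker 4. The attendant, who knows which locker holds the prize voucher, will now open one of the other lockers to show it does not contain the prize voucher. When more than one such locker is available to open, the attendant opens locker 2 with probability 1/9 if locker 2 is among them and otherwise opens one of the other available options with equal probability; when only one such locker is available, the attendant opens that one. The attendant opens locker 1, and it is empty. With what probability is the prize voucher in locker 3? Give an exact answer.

Apply Bayes' rule, conditioning on where the prize voucher actually is.
If it is in locker 1 (prior 1/4): the attendant opened locker 1, so this case is ruled out; weight (1/4)·0 = 0.
If it is in locker 2 (prior 1/4): locker 2 holds the prize so is unavailable; the attendant chooses uniformly among the 2 others, probability 1/2; weight (1/4)·(1/2) = 1/8.
If it is in locker 3 (prior 1/4): locker 2 is available but not opened, probability 8/9; weight (1/4)·(8/9) = 2/9.
If it is in locker 4 (prior 1/4): locker 2 is available but not opened; locker 1 gets probability (1 − 1/9)/2 = 4/9; weight (1/4)·(4/9) = 1/9.
The weights sum to 11/24.
So P(the prize voucher in locker 3 | the attendant opened locker 1) = (2/9) / (11/24) = 16/33.

16/33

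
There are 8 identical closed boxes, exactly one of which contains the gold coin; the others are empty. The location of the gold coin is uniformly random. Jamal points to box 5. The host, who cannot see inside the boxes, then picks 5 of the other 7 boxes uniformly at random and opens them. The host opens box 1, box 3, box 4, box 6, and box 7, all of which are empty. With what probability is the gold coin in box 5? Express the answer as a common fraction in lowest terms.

1/3

Consider each possible location of the gold coin in turn.
If it is in any of boxes 1, 3, 4, 6, and 7 (prior 1/8 each): that box was opened and seen not to hold the prize — ruled out; weight (1/8)·0 = 0 each.
If it is in any of boxes 2, 5, and 8 (prior 1/8 each): the host picks exactly this set with probability 1/21 regardless, and none is the prize; weight (1/8)·(1/21) = 1/168 each.
The weights sum to 1/56.
So P(the gold coin in box 5 | the host opened box 1, box 3, box 4, box 6, and box 7) = (1/168) / (1/56) = 1/3.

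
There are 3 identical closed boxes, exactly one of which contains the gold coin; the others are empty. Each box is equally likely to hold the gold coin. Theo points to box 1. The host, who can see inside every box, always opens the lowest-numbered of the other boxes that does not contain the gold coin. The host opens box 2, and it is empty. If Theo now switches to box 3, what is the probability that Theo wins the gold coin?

Condition on the true location of the gold coin.
If it is in either of boxes 1 and 3 (prior 1/3 each): box 2 is the lowest-numbered option available, probability 1; weight (1/3)·1 = 1/3 each.
If it is in box 2 (prior 1/3): the host opened box 2, so this case is ruled out; weight (1/3)·0 = 0.
The weights sum to 2/3.
So P(the gold coin in box 3 | the host opened box 2) = (1/3) / (2/3) = 1/2.

1/2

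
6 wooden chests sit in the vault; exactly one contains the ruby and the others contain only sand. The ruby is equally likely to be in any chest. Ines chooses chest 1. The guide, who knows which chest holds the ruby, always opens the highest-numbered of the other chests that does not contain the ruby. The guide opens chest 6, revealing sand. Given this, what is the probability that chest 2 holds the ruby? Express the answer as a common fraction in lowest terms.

Condition on the true location of the ruby.
If it is in any of chests 1, 2, 3, 4, and 5 (prior 1/6 each): chest 6 is the highest-numbered option available, probability 1; weight (1/6)·1 = 1/6 each.
If it is in chest 6 (prior 1/6): the guide opened chest 6, so this case is ruled out; weight (1/6)·0 = 0.
The weights sum to 5/6.
So P(the ruby in chest 2 | the guide opened chest 6) = (1/6) / (5/6) = 1/5.

1/5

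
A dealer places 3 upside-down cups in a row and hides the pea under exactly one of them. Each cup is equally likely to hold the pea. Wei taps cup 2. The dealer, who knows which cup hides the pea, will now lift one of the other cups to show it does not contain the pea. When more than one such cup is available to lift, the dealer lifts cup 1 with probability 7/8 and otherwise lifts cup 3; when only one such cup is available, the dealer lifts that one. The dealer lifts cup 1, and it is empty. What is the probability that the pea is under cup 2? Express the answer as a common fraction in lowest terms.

7/15

Consider each possible location of the pea in turn.
If it is under cup 1 (prior 1/3): the dealer opened cup 1, so this case is ruled out; weight (1/3)·0 = 0.
If it is under cup 2 (prior 1/3): cup 1 is available, opened with probability 7/8; weight (1/3)·(7/8) = 7/24.
If it is under cup 3 (prior 1/3): only cup 1 is available, probability 1; weight (1/3)·1 = 1/3.
The weights sum to 5/8.
So P(the pea under cup 2 | the dealer opened cup 1) = (7/24) / (5/8) = 7/15.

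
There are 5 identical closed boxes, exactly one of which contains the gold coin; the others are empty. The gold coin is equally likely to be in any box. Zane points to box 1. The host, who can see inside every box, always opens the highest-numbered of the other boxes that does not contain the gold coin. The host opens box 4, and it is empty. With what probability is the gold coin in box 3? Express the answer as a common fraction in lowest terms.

Consider each possible location of the gold coin in turn.
If it is in any of boxes 1, 2, and 3 (prior 1/5 each): the host would have opened box 5 instead, probability 0; weight (1/5)·0 = 0 each.
If it is in box 4 (prior 1/5): the host opened box 4, so this case is ruled out; weight (1/5)·0 = 0.
If it is in box 5 (prior 1/5): box 4 is the highest-numbered option available, probability 1; weight (1/5)·1 = 1/5.
The weights sum to 1/5.
So P(the gold coin in box 3 | the host opened box 4) = 0 / (1/5) = 0.

0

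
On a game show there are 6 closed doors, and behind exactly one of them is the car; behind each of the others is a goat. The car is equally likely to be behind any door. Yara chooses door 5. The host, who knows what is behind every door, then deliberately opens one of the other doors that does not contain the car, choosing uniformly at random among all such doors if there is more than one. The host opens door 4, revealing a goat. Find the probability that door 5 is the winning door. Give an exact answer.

1/6

Apply Bayes' rule, conditioning on where the car actually is.
If it is behind any of doors 1, 2, 3, and 6 (prior 1/6 each): the host has 4 equally likely choices, so probability 1/4; weight (1/6)·(1/4) = 1/24 each.
If it is behind door 4 (prior 1/6): the host opened door 4, so this case is ruled out; weight (1/6)·0 = 0.
If it is behind door 5 (prior 1/6): the host has 5 equally likely choices, so probability 1/5; weight (1/6)·(1/5) = 1/30.
The weights sum to 1/5.
So P(the car behind door 5 | the host opened door 4) = (1/30) / (1/5) = 1/6.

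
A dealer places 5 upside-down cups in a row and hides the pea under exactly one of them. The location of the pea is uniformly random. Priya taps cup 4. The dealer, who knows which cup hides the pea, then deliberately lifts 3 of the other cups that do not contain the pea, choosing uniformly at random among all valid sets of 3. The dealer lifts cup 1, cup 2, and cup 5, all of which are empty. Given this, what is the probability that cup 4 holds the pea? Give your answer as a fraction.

Apply Bayes' rule, conditioning on where the pea actually is.
If it is under any of cups 1, 2, and 5 (prior 1/5 each): that cup was opened and seen not to hold the prize — ruled out; weight (1/5)·0 = 0 each.
If it is under cup 3 (prior 1/5): the dealer has no choice, probability 1; weight (1/5)·1 = 1/5.
If it is under cup 4 (prior 1/5): the dealer has 4 equally likely choices, so probability 1/4; weight (1/5)·(1/4) = 1/20.
The weights sum to 1/4.
So P(the pea under cup 4 | the dealer opened cup 1, cup 2, and cup 5) = (1/20) / (1/4) = 1/5.

1/5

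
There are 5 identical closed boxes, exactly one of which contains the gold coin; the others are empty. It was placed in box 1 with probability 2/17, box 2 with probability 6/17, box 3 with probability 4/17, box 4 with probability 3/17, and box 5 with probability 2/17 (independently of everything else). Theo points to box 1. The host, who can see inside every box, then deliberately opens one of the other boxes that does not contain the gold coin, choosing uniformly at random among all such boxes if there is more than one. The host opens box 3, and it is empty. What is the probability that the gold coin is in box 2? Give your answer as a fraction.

12/25

Condition on the true location of the gold coin.
If it is in box 1 (prior 2/17): the host has 4 equally likely choices, so probability 1/4; weight (2/17)·(1/4) = 1/34.
If it is in box 2 (prior 6/17): the host has 3 equally likely choices, so probability 1/3; weight (6/17)·(1/3) = 2/17.
If it is in box 3 (prior 4/17): the host opened box 3, so this case is ruled out; weight (4/17)·0 = 0.
If it is in box 4 (prior 3/17): the host has 3 equally likely choices, so probability 1/3; weight (3/17)·(1/3) = 1/17.
If it is in box 5 (prior 2/17): the host has 3 equally likely choices, so probability 1/3; weight (2/17)·(1/3) = 2/51.
The weights sum to 25/102.
So P(the gold coin in box 2 | the host opened box 3) = (2/17) / (25/102) = 12/25.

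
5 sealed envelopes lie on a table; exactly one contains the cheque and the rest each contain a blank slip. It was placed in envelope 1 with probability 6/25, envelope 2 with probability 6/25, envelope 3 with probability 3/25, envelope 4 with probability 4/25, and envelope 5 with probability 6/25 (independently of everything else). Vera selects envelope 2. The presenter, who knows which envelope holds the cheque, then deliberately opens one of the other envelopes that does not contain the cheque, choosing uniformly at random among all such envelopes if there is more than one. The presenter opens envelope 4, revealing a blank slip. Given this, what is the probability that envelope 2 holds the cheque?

Consider each possible location of the cheque in turn.
If it is in either of envelopes 1 and 5 (prior 6/25 each): the presenter has 3 equally likely choices, so probability 1/3; weight (6/25)·(1/3) = 2/25 each.
If it is in envelope 2 (prior 6/25): the presenter has 4 equally likely choices, so probability 1/4; weight (6/25)·(1/4) = 3/50.
If it is in envelope 3 (prior 3/25): the presenter has 3 equally likely choices, so probability 1/3; weight (3/25)·(1/3) = 1/25.
If it is in envelope 4 (prior 4/25): the presenter opened envelope 4, so this case is ruled out; weight (4/25)·0 = 0.
The weights sum to 13/50.
So P(the cheque in envelope 2 | the presenter opened envelope 4) = (3/50) / (13/50) = 3/13.

3/13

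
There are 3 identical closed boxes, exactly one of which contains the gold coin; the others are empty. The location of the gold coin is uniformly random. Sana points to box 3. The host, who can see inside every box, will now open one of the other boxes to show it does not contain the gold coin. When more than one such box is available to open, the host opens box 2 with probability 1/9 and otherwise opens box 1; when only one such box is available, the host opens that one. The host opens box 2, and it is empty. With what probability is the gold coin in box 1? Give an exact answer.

Consider each possible location of the gold coin in turn.
If it is in box 1 (prior 1/3): only box 2 is available, probability 1; weight (1/3)·1 = 1/3.
If it is in box 2 (prior 1/3): the host opened box 2, so this case is ruled out; weight (1/3)·0 = 0.
If it is in box 3 (prior 1/3): box 2 is available, opened with probability 1/9; weight (1/3)·(1/9) = 1/27.
The weights sum to 10/27.
So P(the gold coin in box 1 | the host opened box 2) = (1/3) / (10/27) = 9/10.

9/10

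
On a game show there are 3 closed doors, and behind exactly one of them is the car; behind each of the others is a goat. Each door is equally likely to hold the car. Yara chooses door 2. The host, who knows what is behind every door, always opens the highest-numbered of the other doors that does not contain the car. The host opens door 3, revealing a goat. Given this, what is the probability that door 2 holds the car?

1/2

Consider each possible location of the car in turn.
If it is behind either of doors 1 and 2 (prior 1/3 each): door 3 is the highest-numbered option available, probability 1; weight (1/3)·1 = 1/3 each.
If it is behind door 3 (prior 1/3): the host opened door 3, so this case is ruled out; weight (1/3)·0 = 0.
The weights sum to 2/3.
So P(the car behind door 2 | the host opened door 3) = (1/3) / (2/3) = 1/2.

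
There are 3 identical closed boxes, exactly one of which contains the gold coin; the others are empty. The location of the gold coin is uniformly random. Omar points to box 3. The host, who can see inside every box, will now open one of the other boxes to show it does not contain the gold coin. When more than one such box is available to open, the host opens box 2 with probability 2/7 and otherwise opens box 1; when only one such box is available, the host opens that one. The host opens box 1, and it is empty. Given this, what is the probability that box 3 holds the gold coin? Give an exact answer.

5/12

Condition on the true location of the gold coin.
If it is in box 1 (prior 1/3): the host opened box 1, so this case is ruled out; weight (1/3)·0 = 0.
If it is in box 2 (prior 1/3): only box 1 is available, probability 1; weight (1/3)·1 = 1/3.
If it is in box 3 (prior 1/3): box 2 is available but not opened, probability 5/7; weight (1/3)·(5/7) = 5/21.
The weights sum to 4/7.
So P(the gold coin in box 3 | the host opened box 1) = (5/21) / (4/7) = 5/12.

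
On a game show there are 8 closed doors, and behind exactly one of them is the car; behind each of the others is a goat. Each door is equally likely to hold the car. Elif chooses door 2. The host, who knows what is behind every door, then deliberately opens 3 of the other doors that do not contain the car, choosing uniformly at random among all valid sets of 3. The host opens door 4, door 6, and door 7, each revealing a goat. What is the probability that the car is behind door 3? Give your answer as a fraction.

Condition on the true location of the car.
If it is behind any of doors 1, 3, 5, and 8 (prior 1/8 each): the host has 20 equally likely choices, so probability 1/20; weight (1/8)·(1/20) = 1/160 each.
If it is behind door 2 (prior 1/8): the host has 35 equally likely choices, so probability 1/35; weight (1/8)·(1/35) = 1/280.
If it is behind any of doors 4, 6, and 7 (prior 1/8 each): that door was opened and seen not to hold the prize — ruled out; weight (1/8)·0 = 0 each.
The weights sum to 1/35.
So P(the car behind door 3 | the host opened door 4, door 6, and door 7) = (1/160) / (1/35) = 7/32.

7/32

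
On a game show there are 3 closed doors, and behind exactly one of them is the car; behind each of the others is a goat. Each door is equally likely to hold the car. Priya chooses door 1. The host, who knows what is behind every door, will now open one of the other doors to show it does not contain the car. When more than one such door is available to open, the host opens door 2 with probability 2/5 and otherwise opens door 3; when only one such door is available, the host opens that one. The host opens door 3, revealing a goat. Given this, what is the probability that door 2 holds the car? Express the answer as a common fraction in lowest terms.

5/8

Apply Bayes' rule, conditioning on where the car actually is.
If it is behind door 1 (prior 1/3): door 2 is available but not opened, probability 3/5; weight (1/3)·(3/5) = 1/5.
If it is behind door 2 (prior 1/3): only door 3 is available, probability 1; weight (1/3)·1 = 1/3.
If it is behind door 3 (prior 1/3): the host opened door 3, so this case is ruled out; weight (1/3)·0 = 0.
The weights sum to 8/15.
So P(the car behind door 2 | the host opened door 3) = (1/3) / (8/15) = 5/8.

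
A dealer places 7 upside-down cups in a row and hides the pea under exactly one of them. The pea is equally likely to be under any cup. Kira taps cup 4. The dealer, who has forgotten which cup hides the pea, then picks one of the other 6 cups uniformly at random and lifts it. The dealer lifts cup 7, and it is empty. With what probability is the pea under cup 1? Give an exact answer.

1/6

Consider each possible location of the pea in turn.
If it is under any of cups 1, 2, 3, 4, 5, and 6 (prior 1/7 each): the dealer picks cup 7 with probability 1/6 regardless, and it is not the prize; weight (1/7)·(1/6) = 1/42 each.
If it is under cup 7 (prior 1/7): the dealer opened cup 7, so this case is ruled out; weight (1/7)·0 = 0.
The weights sum to 1/7.
So P(the pea under cup 1 | the dealer opened cup 7) = (1/42) / (1/7) = 1/6.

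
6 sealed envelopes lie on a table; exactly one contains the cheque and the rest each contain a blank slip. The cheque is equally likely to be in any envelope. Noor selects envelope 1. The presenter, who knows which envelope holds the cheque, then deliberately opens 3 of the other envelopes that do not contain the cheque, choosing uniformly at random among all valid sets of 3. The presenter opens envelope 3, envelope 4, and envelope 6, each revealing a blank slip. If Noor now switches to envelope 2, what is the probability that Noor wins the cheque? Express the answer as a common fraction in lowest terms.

5/12

Apply Bayes' rule, conditioning on where the cheque actually is.
If it is in envelope 1 (prior 1/6): the presenter has 10 equally likely choices, so probability 1/10; weight (1/6)·(1/10) = 1/60.
If it is in either of envelopes 2 and 5 (prior 1/6 each): the presenter has 4 equally likely choices, so probability 1/4; weight (1/6)·(1/4) = 1/24 each.
If it is in any of envelopes 3, 4, and 6 (prior 1/6 each): that envelope was opened and seen not to hold the prize — ruled out; weight (1/6)·0 = 0 each.
The weights sum to 1/10.
So P(the cheque in envelope 2 | the presenter opened envelope 3, envelope 4, and envelope 6) = (1/24) / (1/10) = 5/12.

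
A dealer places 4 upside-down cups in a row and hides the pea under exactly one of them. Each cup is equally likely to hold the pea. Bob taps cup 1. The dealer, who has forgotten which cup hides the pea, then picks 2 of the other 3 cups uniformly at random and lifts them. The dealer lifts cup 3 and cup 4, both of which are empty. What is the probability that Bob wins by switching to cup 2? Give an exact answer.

1/2

Because the dealer chose which cups to lift without knowing where the pea is, the choice is independent of the prize location. Learning that none of the 2 opened cups holds the pea simply rules out those 2 locations and leaves the remaining 2 cups still equally likely by symmetry.
So P(the pea under cup 2) = 1/2.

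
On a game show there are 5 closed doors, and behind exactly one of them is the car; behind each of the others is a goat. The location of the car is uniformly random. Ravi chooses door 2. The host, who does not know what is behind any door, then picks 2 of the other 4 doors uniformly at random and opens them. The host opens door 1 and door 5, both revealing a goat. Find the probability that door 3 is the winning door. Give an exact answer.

Because the host chose which doors to open without knowing where the car is, the choice is independent of the prize location. Learning that none of the 2 opened doors holds the car simply rules out those 2 locations and leaves the remaining 3 doors still equally likely by symmetry.
So P(the car behind door 3) = 1/3.

1/3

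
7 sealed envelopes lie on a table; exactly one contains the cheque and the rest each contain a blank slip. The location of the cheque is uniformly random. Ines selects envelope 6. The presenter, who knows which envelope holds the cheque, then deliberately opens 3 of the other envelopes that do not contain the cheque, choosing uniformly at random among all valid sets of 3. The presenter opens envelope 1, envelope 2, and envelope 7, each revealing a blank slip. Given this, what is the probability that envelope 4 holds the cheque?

Condition on the true location of the cheque.
If it is in any of envelopes 1, 2, and 7 (prior 1/7 each): that envelope was opened and seen not to hold the prize — ruled out; weight (1/7)·0 = 0 each.
If it is in any of envelopes 3, 4, and 5 (prior 1/7 each): the presenter has 10 equally likely choices, so probability 1/10; weight (1/7)·(1/10) = 1/70 each.
If it is in envelope 6 (prior 1/7): the presenter has 20 equally likely choices, so probability 1/20; weight (1/7)·(1/20) = 1/140.
The weights sum to 1/20.
So P(the cheque in envelope 4 | the presenter opened envelope 1, envelope 2, and envelope 7) = (1/70) / (1/20) = 2/7.

2/7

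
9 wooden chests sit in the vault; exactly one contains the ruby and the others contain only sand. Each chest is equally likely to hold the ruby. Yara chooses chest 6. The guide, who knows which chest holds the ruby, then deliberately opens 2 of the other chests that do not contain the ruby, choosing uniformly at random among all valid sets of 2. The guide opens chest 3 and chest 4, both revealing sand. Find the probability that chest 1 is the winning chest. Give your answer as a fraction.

Apply Bayes' rule, conditioning on where the ruby actually is.
If it is in any of chests 1, 2, 5, 7, 8, and 9 (prior 1/9 each): the guide has 21 equally likely choices, so probability 1/21; weight (1/9)·(1/21) = 1/189 each.
If it is in either of chests 3 and 4 (prior 1/9 each): that chest was opened and seen not to hold the prize — ruled out; weight (1/9)·0 = 0 each.
If it is in chest 6 (prior 1/9): the guide has 28 equally likely choices, so probability 1/28; weight (1/9)·(1/28) = 1/252.
The weights sum to 1/28.
So P(the ruby in chest 1 | the guide opened chest 3 and chest 4) = (1/189) / (1/28) = 4/27.

4/27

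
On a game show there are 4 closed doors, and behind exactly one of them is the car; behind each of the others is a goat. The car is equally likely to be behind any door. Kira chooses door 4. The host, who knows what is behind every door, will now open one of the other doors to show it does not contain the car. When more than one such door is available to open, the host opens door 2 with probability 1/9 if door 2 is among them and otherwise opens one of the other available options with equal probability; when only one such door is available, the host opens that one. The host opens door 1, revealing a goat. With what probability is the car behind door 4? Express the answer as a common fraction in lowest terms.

8/33

Condition on the true location of the car.
If it is behind door 1 (prior 1/4): the host opened door 1, so this case is ruled out; weight (1/4)·0 = 0.
If it is behind door 2 (prior 1/4): door 2 holds the prize so is unavailable; the host chooses uniformly among the 2 others, probability 1/2; weight (1/4)·(1/2) = 1/8.
If it is behind door 3 (prior 1/4): door 2 is available but not opened, probability 8/9; weight (1/4)·(8/9) = 2/9.
If it is behind door 4 (prior 1/4): door 2 is available but not opened; door 1 gets probability (1 − 1/9)/2 = 4/9; weight (1/4)·(4/9) = 1/9.
The weights sum to 11/24.
So P(the car behind door 4 | the host opened door 1) = (1/9) / (11/24) = 8/33.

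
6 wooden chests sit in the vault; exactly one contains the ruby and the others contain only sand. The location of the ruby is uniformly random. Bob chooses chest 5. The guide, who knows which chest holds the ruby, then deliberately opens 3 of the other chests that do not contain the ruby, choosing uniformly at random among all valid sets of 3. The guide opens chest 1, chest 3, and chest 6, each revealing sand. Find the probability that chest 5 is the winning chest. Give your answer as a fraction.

Apply Bayes' rule, conditioning on where the ruby actually is.
If it is in any of chests 1, 3, and 6 (prior 1/6 each): that chest was opened and seen not to hold the prize — ruled out; weight (1/6)·0 = 0 each.
If it is in either of chests 2 and 4 (prior 1/6 each): the guide has 4 equally likely choices, so probability 1/4; weight (1/6)·(1/4) = 1/24 each.
If it is in chest 5 (prior 1/6): the guide has 10 equally likely choices, so probability 1/10; weight (1/6)·(1/10) = 1/60.
The weights sum to 1/10.
So P(the ruby in chest 5 | the guide opened chest 1, chest 3, and chest 6) = (1/60) / (1/10) = 1/6.

1/6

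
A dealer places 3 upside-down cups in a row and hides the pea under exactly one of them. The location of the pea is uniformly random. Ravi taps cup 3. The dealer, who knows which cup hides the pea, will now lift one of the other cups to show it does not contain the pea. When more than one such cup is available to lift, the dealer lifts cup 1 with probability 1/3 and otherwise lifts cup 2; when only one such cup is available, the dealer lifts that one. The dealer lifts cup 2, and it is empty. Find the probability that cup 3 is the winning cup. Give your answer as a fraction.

Condition on the true location of the pea.
If it is under cup 1 (prior 1/3): only cup 2 is available, probability 1; weight (1/3)·1 = 1/3.
If it is under cup 2 (prior 1/3): the dealer opened cup 2, so this case is ruled out; weight (1/3)·0 = 0.
If it is under cup 3 (prior 1/3): cup 1 is available but not opened, probability 2/3; weight (1/3)·(2/3) = 2/9.
The weights sum to 5/9.
So P(the pea under cup 3 | the dealer opened cup 2) = (2/9) / (5/9) = 2/5.

2/5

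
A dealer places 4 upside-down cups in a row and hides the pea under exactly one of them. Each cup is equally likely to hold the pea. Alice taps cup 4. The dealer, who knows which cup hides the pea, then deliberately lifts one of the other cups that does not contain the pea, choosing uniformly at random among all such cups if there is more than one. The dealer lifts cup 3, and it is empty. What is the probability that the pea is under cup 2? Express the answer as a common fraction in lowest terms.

Apply Bayes' rule, conditioning on where the pea actually is.
If it is under either of cups 1 and 2 (prior 1/4 each): the dealer has 2 equally likely choices, so probability 1/2; weight (1/4)·(1/2) = 1/8 each.
If it is under cup 3 (prior 1/4): the dealer opened cup 3, so this case is ruled out; weight (1/4)·0 = 0.
If it is under cup 4 (prior 1/4): the dealer has 3 equally likely choices, so probability 1/3; weight (1/4)·(1/3) = 1/12.
The weights sum to 1/3.
So P(the pea under cup 2 | the dealer opened cup 3) = (1/8) / (1/3) = 3/8.

3/8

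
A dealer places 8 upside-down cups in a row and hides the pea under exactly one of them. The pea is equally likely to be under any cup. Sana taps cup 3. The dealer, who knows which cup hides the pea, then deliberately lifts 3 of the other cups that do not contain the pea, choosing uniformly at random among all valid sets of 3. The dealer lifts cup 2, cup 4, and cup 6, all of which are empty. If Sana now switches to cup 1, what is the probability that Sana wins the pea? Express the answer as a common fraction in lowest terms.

7/32

Condition on the true location of the pea.
If it is under any of cups 1, 5, 7, and 8 (prior 1/8 each): the dealer has 20 equally likely choices, so probability 1/20; weight (1/8)·(1/20) = 1/160 each.
If it is under any of cups 2, 4, and 6 (prior 1/8 each): that cup was opened and seen not to hold the prize — ruled out; weight (1/8)·0 = 0 each.
If it is under cup 3 (prior 1/8): the dealer has 35 equally likely choices, so probability 1/35; weight (1/8)·(1/35) = 1/280.
The weights sum to 1/35.
So P(the pea under cup 1 | the dealer opened cup 2, cup 4, and cup 6) = (1/160) / (1/35) = 7/32.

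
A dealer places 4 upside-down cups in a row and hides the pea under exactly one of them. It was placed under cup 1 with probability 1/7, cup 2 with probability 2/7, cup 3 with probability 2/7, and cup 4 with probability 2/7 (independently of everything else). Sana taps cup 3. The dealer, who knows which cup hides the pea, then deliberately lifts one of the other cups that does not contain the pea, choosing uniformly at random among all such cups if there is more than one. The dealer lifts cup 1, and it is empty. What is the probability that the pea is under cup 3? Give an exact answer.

Apply Bayes' rule, conditioning on where the pea actually is.
If it is under cup 1 (prior 1/7): the dealer opened cup 1, so this case is ruled out; weight (1/7)·0 = 0.
If it is under either of cups 2 and 4 (prior 2/7 each): the dealer has 2 equally likely choices, so probability 1/2; weight (2/7)·(1/2) = 1/7 each.
If it is under cup 3 (prior 2/7): the dealer has 3 equally likely choices, so probability 1/3; weight (2/7)·(1/3) = 2/21.
The weights sum to 8/21.
So P(the pea under cup 3 | the dealer opened cup 1) = (2/21) / (8/21) = 1/4.

1/4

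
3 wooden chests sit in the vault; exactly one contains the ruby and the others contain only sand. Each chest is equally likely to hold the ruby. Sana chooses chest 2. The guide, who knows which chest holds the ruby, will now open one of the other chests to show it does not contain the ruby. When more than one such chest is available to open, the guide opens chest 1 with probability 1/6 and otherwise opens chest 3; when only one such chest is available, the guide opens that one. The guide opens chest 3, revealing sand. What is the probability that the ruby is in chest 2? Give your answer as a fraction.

Consider each possible location of the ruby in turn.
If it is in chest 1 (prior 1/3): only chest 3 is available, probability 1; weight (1/3)·1 = 1/3.
If it is in chest 2 (prior 1/3): chest 1 is available but not opened, probability 5/6; weight (1/3)·(5/6) = 5/18.
If it is in chest 3 (prior 1/3): the guide opened chest 3, so this case is ruled out; weight (1/3)·0 = 0.
The weights sum to 11/18.
So P(the ruby in chest 2 | the guide opened chest 3) = (5/18) / (11/18) = 5/11.

5/11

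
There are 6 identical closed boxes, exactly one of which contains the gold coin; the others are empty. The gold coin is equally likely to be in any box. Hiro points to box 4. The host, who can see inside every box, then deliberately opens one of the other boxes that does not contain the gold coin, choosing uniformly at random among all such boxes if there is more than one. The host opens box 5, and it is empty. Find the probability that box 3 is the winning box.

Apply Bayes' rule, conditioning on where the gold coin actually is.
If it is in any of boxes 1, 2, 3, and 6 (prior 1/6 each): the host has 4 equally likely choices, so probability 1/4; weight (1/6)·(1/4) = 1/24 each.
If it is in box 4 (prior 1/6): the host has 5 equally likely choices, so probability 1/5; weight (1/6)·(1/5) = 1/30.
If it is in box 5 (prior 1/6): the host opened box 5, so this case is ruled out; weight (1/6)·0 = 0.
The weights sum to 1/5.
So P(the gold coin in box 3 | the host opened box 5) = (1/24) / (1/5) = 5/24.

5/24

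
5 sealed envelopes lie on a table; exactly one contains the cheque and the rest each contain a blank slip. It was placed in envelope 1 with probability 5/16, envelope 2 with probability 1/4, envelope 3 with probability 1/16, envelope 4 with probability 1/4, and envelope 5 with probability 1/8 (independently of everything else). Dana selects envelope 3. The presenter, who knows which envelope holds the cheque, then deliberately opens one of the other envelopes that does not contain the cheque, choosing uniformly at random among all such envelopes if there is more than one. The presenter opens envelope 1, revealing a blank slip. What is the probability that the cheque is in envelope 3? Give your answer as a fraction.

Consider each possible location of the cheque in turn.
If it is in envelope 1 (prior 5/16): the presenter opened envelope 1, so this case is ruled out; weight (5/16)·0 = 0.
If it is in either of envelopes 2 and 4 (prior 1/4 each): the presenter has 3 equally likely choices, so probability 1/3; weight (1/4)·(1/3) = 1/12 each.
If it is in envelope 3 (prior 1/16): the presenter has 4 equally likely choices, so probability 1/4; weight (1/16)·(1/4) = 1/64.
If it is in envelope 5 (prior 1/8): the presenter has 3 equally likely choices, so probability 1/3; weight (1/8)·(1/3) = 1/24.
The weights sum to 43/192.
So P(the cheque in envelope 3 | the presenter opened envelope 1) = (1/64) / (43/192) = 3/43.

3/43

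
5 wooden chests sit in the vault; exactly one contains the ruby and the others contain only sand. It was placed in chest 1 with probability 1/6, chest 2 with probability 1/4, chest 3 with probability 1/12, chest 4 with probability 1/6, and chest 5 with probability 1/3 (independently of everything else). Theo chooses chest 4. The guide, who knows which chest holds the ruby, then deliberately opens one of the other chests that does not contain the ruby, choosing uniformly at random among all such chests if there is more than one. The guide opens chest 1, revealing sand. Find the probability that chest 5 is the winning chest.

Consider each possible location of the ruby in turn.
If it is in chest 1 (prior 1/6): the guide opened chest 1, so this case is ruled out; weight (1/6)·0 = 0.
If it is in chest 2 (prior 1/4): the guide has 3 equally likely choices, so probability 1/3; weight (1/4)·(1/3) = 1/12.
If it is in chest 3 (prior 1/12): the guide has 3 equally likely choices, so probability 1/3; weight (1/12)·(1/3) = 1/36.
If it is in chest 4 (prior 1/6): the guide has 4 equally likely choices, so probability 1/4; weight (1/6)·(1/4) = 1/24.
If it is in chest 5 (prior 1/3): the guide has 3 equally likely choices, so probability 1/3; weight (1/3)·(1/3) = 1/9.
The weights sum to 19/72.
So P(the ruby in chest 5 | the guide opened chest 1) = (1/9) / (19/72) = 8/19.

8/19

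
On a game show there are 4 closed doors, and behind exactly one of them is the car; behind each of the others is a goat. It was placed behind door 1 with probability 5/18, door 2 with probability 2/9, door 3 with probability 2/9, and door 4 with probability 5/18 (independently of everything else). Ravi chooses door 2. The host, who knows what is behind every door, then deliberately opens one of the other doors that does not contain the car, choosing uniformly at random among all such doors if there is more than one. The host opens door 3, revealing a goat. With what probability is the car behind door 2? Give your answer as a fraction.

Apply Bayes' rule, conditioning on where the car actually is.
If it is behind either of doors 1 and 4 (prior 5/18 each): the host has 2 equally likely choices, so probability 1/2; weight (5/18)·(1/2) = 5/36 each.
If it is behind door 2 (prior 2/9): the host has 3 equally likely choices, so probability 1/3; weight (2/9)·(1/3) = 2/27.
If it is behind door 3 (prior 2/9): the host opened door 3, so this case is ruled out; weight (2/9)·0 = 0.
The weights sum to 19/54.
So P(the car behind door 2 | the host opened door 3) = (2/27) / (19/54) = 4/19.

4/19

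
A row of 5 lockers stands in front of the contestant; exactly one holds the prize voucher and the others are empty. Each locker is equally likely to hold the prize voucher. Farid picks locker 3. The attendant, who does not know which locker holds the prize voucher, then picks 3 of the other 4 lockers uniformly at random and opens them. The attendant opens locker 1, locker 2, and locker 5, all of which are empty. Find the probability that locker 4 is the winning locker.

1/2

Because the attendant chose which lockers to open without knowing where the prize voucher is, the choice is independent of the prize location. Learning that none of the 3 opened lockers holds the prize voucher simply rules out those 3 locations and leaves the remaining 2 lockers still equally likely by symmetry.
So P(the prize voucher in locker 4) = 1/2.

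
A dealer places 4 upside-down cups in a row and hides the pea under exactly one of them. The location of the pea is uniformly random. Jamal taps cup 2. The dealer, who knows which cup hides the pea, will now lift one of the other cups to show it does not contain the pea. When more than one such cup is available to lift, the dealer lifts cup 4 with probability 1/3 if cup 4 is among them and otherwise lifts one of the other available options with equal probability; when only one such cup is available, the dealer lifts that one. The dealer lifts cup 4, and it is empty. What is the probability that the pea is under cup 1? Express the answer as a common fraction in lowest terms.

1/3

Condition on the true location of the pea.
If it is under any of cups 1, 2, and 3 (prior 1/4 each): cup 4 is available, opened with probability 1/3; weight (1/4)·(1/3) = 1/12 each.
If it is under cup 4 (prior 1/4): the dealer opened cup 4, so this case is ruled out; weight (1/4)·0 = 0.
The weights sum to 1/4.
So P(the pea under cup 1 | the dealer opened cup 4) = (1/12) / (1/4) = 1/3.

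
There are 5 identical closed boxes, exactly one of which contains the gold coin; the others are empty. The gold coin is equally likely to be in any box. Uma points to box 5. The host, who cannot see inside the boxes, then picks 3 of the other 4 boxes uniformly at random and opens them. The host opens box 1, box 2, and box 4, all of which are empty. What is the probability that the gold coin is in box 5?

Because the host chose which boxes to open without knowing where the gold coin is, the choice is independent of the prize location. Learning that none of the 3 opened boxes holds the gold coin simply rules out those 3 locations and leaves the remaining 2 boxes still equally likely by symmetry.
So P(the gold coin in box 5) = 1/2.

1/2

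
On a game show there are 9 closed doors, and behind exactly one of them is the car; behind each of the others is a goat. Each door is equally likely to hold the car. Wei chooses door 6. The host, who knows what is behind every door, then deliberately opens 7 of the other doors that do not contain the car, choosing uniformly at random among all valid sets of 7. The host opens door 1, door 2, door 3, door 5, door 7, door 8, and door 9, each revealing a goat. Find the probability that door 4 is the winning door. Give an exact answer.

Condition on the true location of the car.
If it is behind any of doors 1, 2, 3, 5, 7, 8, and 9 (prior 1/9 each): that door was opened and seen not to hold the prize — ruled out; weight (1/9)·0 = 0 each.
If it is behind door 4 (prior 1/9): the host has no choice, probability 1; weight (1/9)·1 = 1/9.
If it is behind door 6 (prior 1/9): the host has 8 equally likely choices, so probability 1/8; weight (1/9)·(1/8) = 1/72.
The weights sum to 1/8.
So P(the car behind door 4 | the host opened door 1, door 2, door 3, door 5, door 7, door 8, and door 9) = (1/9) / (1/8) = 8/9.

8/9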